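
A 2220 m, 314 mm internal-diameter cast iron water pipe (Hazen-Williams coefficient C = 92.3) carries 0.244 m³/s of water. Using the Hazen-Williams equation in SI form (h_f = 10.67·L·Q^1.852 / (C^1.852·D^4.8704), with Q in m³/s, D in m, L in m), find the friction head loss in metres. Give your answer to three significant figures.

h_f ≈ 112 m

h_f = 10.67·2220·0.244^1.852 / (92.3^1.852·0.314^4.8704) = 112.3 m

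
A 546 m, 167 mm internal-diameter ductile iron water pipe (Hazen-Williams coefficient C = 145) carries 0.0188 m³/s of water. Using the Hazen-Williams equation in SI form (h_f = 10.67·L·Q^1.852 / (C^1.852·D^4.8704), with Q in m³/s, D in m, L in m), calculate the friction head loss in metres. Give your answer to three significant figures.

h_f ≈ 2.25 m

h_f = 10.67·546·0.0188^1.852 / (145^1.852·0.167^4.8704) = 2.249 m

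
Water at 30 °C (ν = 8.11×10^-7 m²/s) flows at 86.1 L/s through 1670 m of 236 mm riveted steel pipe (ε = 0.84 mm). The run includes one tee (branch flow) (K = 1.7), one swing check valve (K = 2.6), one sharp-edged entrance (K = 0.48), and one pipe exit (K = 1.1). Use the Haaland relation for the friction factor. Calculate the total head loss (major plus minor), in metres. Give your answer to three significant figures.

V = 4Q/(πD²) = 1.968 m/s; V²/2g = 0.1975 m
Re = 5.73×10^5, ε/D = 0.00356 → f = 0.02771 (Haaland)
Major: h_f = f(L/D)·V²/2g = 0.02771·7076·0.1975 = 38.72 m
Minor: ΣK = 5.88; h_m = ΣK·V²/2g = 1.161 m
Total H_L = 38.72 + 1.161 = 39.89 m

H_L ≈ 39.9 m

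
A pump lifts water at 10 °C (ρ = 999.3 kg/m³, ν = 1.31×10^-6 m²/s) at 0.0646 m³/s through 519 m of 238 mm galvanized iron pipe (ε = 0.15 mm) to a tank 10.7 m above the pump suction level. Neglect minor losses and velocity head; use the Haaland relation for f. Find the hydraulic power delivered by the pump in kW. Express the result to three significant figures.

V = 4Q/(πD²) = 1.452 m/s; Re = 2.64×10^5; ε/D = 6.30×10^-4; f = 0.01893
h_f = f(L/D)V²/2g = 4.437 m
Total head H = z + h_f = 10.7 + 4.437 = 15.14 m
P_hyd = ρgQH = 999.3·9.81·0.0646·15.14 = 9.586 kW

P_hyd ≈ 9.59 kW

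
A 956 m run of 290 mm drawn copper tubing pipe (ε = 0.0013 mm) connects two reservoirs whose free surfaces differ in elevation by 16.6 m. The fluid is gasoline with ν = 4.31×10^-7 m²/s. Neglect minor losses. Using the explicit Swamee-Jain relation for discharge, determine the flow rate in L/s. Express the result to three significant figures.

Swamee-Jain (Type II): Q = -0.965·√(gD⁵h_f/L)·ln[ε/(3.7D) + √(3.17ν²L/(gD³h_f))]
√(gD⁵h_f/L) = √(9.81·0.290⁵·16.6/956) = 0.01869
ε/(3.7D) = 1.21×10^-6; √(3.17ν²L/(gD³h_f)) = 1.19×10^-5
Q = -0.965·0.01869·ln(1.312×10^-5) = 0.2028 m³/s
Check: V = 3.07 m/s, Re = 2.07×10^6, f = 0.01049, h_f = 16.6 m ≈ 16.6 m ✓

Q ≈ 203 L/s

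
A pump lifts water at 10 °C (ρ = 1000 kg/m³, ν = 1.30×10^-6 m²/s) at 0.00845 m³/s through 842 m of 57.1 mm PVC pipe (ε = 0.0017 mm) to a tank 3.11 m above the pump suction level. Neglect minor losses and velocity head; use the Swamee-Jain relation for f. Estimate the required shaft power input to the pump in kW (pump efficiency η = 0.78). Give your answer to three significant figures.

V = 4Q/(πD²) = 3.300 m/s; Re = 1.45×10^5; ε/D = 2.98×10^-5; f = 0.01678
h_f = f(L/D)V²/2g = 137.3 m
Total head H = z + h_f = 3.11 + 137.3 = 140.4 m
P_hyd = ρgQH = 1000·9.81·0.00845·140.4 = 11.64 kW
P_shaft = P_hyd/η = 11.64/0.78 = 14.92 kW

P_shaft ≈ 14.9 kW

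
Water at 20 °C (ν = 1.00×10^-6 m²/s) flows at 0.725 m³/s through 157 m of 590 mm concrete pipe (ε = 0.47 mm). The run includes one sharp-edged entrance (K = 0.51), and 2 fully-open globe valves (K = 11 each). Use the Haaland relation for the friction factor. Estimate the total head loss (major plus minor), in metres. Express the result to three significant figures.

V = 4Q/(πD²) = 2.652 m/s; V²/2g = 0.3584 m
Re = 1.56×10^6, ε/D = 7.97×10^-4 → f = 0.01883 (Haaland)
Major: h_f = f(L/D)·V²/2g = 0.01883·266.1·0.3584 = 1.796 m
Minor: ΣK = 22.5; h_m = ΣK·V²/2g = 8.068 m
Total H_L = 1.796 + 8.068 = 9.864 m

H_L ≈ 9.86 m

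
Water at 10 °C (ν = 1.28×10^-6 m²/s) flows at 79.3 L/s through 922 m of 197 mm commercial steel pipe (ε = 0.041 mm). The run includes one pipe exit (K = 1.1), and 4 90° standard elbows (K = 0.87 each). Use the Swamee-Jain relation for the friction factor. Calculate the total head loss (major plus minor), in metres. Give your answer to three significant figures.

H_L ≈ 27.3 m

V = 4Q/(πD²) = 2.602 m/s; V²/2g = 0.3450 m
Re = 4.00×10^5, ε/D = 2.08×10^-4 → f = 0.01590 (Swamee-Jain)
Major: h_f = f(L/D)·V²/2g = 0.01590·4680·0.3450 = 25.67 m
Minor: ΣK = 4.58; h_m = ΣK·V²/2g = 1.580 m
Total H_L = 25.67 + 1.580 = 27.25 m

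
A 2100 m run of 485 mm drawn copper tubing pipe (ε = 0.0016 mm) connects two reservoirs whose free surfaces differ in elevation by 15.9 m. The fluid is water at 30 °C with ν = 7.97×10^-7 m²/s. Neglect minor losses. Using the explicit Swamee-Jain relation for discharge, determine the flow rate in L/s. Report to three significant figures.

Swamee-Jain (Type II): Q = -0.965·√(gD⁵h_f/L)·ln[ε/(3.7D) + √(3.17ν²L/(gD³h_f))]
√(gD⁵h_f/L) = √(9.81·0.485⁵·15.9/2100) = 0.04465
ε/(3.7D) = 8.92×10^-7; √(3.17ν²L/(gD³h_f)) = 1.54×10^-5
Q = -0.965·0.04465·ln(1.631×10^-5) = 0.4749 m³/s
Check: V = 2.57 m/s, Re = 1.56×10^6, f = 0.01089, h_f = 15.9 m ≈ 15.9 m ✓

Q ≈ 475 L/s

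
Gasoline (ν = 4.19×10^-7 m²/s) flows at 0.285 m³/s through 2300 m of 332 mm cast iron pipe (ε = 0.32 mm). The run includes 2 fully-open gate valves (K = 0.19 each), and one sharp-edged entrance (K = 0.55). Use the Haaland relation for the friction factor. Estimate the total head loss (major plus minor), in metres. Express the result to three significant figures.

V = 4Q/(πD²) = 3.292 m/s; V²/2g = 0.5524 m
Re = 2.61×10^6, ε/D = 9.64×10^-4 → f = 0.01961 (Haaland)
Major: h_f = f(L/D)·V²/2g = 0.01961·6928·0.5524 = 75.03 m
Minor: ΣK = 0.930; h_m = ΣK·V²/2g = 0.5137 m
Total H_L = 75.03 + 0.5137 = 75.54 m

H_L ≈ 75.5 m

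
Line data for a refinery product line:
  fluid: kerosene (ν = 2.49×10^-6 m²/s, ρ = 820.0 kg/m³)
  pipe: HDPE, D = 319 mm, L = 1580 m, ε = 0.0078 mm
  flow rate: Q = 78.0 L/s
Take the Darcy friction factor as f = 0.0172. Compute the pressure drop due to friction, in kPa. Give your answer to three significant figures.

Δp ≈ 33.3 kPa

V = 4Q/(πD²) = 4·0.0780/(π·0.319²) = 0.9759 m/s
h_f = f(L/D)V²/(2g) = 0.01720·(1580/0.319)·0.9759²/(2·9.81) = 4.136 m
Δp = ρg·h_f = 820.0·9.81·4.136 = 33.27 kPa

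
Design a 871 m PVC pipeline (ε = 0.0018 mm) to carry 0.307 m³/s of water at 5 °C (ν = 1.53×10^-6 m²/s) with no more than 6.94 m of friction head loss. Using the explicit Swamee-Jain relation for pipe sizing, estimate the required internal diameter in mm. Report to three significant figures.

Swamee-Jain (Type III): D = 0.66·[ε^1.25·(LQ²/(gh_f))^4.75 + ν·Q^9.4·(L/(gh_f))^5.2]^0.04
LQ²/(gh_f) = 1.206; L/(gh_f) = 12.79
Term 1 = ε^1.25·(…)^4.75 = 1.60×10^-7; Term 2 = ν·Q^9.4·(…)^5.2 = 1.32×10^-5
D = 0.66·(1.60×10^-7 + 1.32×10^-5)^0.04 = 0.4213 m = 421 mm
Check: V = 2.20 m/s, Re = 6.06×10^5, f = 0.01273, h_f = 6.51 m ≈ 6.94 m ✓

D ≈ 421 mm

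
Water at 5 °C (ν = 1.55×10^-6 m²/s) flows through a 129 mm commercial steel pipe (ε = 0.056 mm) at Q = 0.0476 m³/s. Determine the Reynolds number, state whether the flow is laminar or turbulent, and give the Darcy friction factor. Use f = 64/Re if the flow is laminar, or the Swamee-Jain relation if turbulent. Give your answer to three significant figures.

V = 4Q/(πD²) = 3.642 m/s
Re = VD/ν = 3.642·0.129/1.55×10^-6 = 3.03×10^5
Re > 4000 → turbulent; ε/D = 4.34×10^-4
Swamee-Jain: f = 0.01792

Re ≈ 3.03×10^5; turbulent; f ≈ 0.0179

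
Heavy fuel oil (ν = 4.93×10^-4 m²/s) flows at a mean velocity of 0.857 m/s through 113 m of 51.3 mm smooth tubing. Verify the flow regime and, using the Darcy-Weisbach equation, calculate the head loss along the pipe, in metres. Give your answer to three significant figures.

h_f ≈ 59.2 m

Re = VD/ν = 0.857·0.05130/4.93×10^-4 = 89.2 → laminar (Re < 2300)
f = 64/Re = 0.7177
h_f = f(L/D)V²/(2g) = 0.7177·(113/0.05130)·0.857²/(2·9.81) = 59.18 m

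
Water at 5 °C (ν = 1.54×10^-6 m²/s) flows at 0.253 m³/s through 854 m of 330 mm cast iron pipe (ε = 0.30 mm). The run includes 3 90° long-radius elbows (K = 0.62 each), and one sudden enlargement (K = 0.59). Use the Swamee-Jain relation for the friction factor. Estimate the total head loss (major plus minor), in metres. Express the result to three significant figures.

V = 4Q/(πD²) = 2.958 m/s; V²/2g = 0.4460 m
Re = 6.34×10^5, ε/D = 9.09×10^-4 → f = 0.01981 (Swamee-Jain)
Major: h_f = f(L/D)·V²/2g = 0.01981·2588·0.4460 = 22.86 m
Minor: ΣK = 2.45; h_m = ΣK·V²/2g = 1.093 m
Total H_L = 22.86 + 1.093 = 23.95 m

H_L ≈ 24.0 m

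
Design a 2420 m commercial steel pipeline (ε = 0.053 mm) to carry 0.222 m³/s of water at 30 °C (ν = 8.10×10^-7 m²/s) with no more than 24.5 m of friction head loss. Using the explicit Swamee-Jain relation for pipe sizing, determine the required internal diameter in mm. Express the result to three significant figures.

D ≈ 360 mm

Swamee-Jain (Type III): D = 0.66·[ε^1.25·(LQ²/(gh_f))^4.75 + ν·Q^9.4·(L/(gh_f))^5.2]^0.04
LQ²/(gh_f) = 0.4962; L/(gh_f) = 10.07
Term 1 = ε^1.25·(…)^4.75 = 1.62×10^-7; Term 2 = ν·Q^9.4·(…)^5.2 = 9.54×10^-8
D = 0.66·(1.62×10^-7 + 9.54×10^-8)^0.04 = 0.3597 m = 360 mm
Check: V = 2.18 m/s, Re = 9.70×10^5, f = 0.01418, h_f = 23.2 m ≈ 24.5 m ✓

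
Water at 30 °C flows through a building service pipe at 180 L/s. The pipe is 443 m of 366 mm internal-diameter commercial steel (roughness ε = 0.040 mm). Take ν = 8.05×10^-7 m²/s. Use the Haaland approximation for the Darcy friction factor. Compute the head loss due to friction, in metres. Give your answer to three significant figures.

V = 4Q/(πD²) = 4·0.180/(π·0.366²) = 1.711 m/s
Re = VD/ν = 1.711·0.366/8.05×10^-7 = 7.78×10^5 → turbulent
ε/D = 0.040/366 = 1.09×10^-4
Haaland: f = 0.01374
h_f = f(L/D)V²/(2g) = 0.01374·(443/0.366)·1.711²/(2·9.81) = 2.482 m

h_f ≈ 2.48 m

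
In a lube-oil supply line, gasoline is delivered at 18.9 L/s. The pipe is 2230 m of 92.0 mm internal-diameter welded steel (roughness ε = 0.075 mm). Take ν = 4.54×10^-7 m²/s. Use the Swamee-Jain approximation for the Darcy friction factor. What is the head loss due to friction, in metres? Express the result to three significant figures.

h_f ≈ 194 m

V = 4Q/(πD²) = 4·0.0189/(π·0.0920²) = 2.843 m/s
Re = VD/ν = 2.843·0.0920/4.54×10^-7 = 5.76×10^5 → turbulent
ε/D = 0.075/92.0 = 8.15×10^-4
Swamee-Jain: f = 0.01941
h_f = f(L/D)V²/(2g) = 0.01941·(2230/0.0920)·2.843²/(2·9.81) = 193.9 m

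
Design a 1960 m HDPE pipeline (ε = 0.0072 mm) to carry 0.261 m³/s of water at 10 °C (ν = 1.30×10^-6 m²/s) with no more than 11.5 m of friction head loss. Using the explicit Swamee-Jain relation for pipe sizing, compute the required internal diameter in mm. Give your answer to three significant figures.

Swamee-Jain (Type III): D = 0.66·[ε^1.25·(LQ²/(gh_f))^4.75 + ν·Q^9.4·(L/(gh_f))^5.2]^0.04
LQ²/(gh_f) = 1.184; L/(gh_f) = 17.37
Term 1 = ε^1.25·(…)^4.75 = 8.30×10^-7; Term 2 = ν·Q^9.4·(…)^5.2 = 1.20×10^-5
D = 0.66·(8.30×10^-7 + 1.20×10^-5)^0.04 = 0.4206 m = 421 mm
Check: V = 1.88 m/s, Re = 6.08×10^5, f = 0.01295, h_f = 10.9 m ≈ 11.5 m ✓

D ≈ 421 mm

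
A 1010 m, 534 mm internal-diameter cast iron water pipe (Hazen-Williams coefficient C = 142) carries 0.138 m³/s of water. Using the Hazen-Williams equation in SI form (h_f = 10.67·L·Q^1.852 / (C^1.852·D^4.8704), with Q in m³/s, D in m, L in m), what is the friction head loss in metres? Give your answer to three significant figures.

h_f ≈ 0.603 m

h_f = 10.67·1010·0.138^1.852 / (142^1.852·0.534^4.8704) = 0.6032 m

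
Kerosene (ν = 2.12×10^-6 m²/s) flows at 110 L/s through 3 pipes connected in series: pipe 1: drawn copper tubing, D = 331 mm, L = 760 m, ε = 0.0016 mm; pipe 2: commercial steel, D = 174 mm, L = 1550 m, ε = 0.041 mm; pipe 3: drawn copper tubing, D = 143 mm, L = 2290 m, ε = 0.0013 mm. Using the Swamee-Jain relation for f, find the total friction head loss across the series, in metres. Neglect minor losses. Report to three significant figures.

H ≈ 674 m

Pipe 1: V = 1.278 m/s, Re = 2.00×10^5, ε/D = 4.83×10^-6, f = 0.01558, h_1 = f(L/D)V²/2g = 2.980 m
Pipe 2: V = 4.626 m/s, Re = 3.80×10^5, ε/D = 2.36×10^-4, f = 0.01621, h_2 = f(L/D)V²/2g = 157.5 m
Pipe 3: V = 6.849 m/s, Re = 4.62×10^5, ε/D = 9.09×10^-6, f = 0.01342, h_3 = f(L/D)V²/2g = 513.7 m
Series → Q common, losses add: H = Σh = 674.2 m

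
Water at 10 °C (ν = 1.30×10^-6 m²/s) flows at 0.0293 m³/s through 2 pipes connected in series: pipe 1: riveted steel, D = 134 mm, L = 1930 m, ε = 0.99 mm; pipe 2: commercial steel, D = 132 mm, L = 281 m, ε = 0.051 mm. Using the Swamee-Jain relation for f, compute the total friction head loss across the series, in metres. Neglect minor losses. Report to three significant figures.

H ≈ 119 m

Pipe 1: V = 2.078 m/s, Re = 2.14×10^5, ε/D = 0.00739, f = 0.03480, h_1 = f(L/D)V²/2g = 110.3 m
Pipe 2: V = 2.141 m/s, Re = 2.17×10^5, ε/D = 3.86×10^-4, f = 0.01816, h_2 = f(L/D)V²/2g = 9.031 m
Series → Q common, losses add: H = Σh = 119.3 m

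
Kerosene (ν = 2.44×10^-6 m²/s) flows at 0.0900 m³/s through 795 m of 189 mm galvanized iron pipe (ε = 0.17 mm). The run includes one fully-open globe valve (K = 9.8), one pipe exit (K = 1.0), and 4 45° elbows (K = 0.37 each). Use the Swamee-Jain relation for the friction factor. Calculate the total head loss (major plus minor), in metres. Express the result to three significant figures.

H_L ≈ 51.7 m

V = 4Q/(πD²) = 3.208 m/s; V²/2g = 0.5245 m
Re = 2.48×10^5, ε/D = 8.99×10^-4 → f = 0.02052 (Swamee-Jain)
Major: h_f = f(L/D)·V²/2g = 0.02052·4206·0.5245 = 45.27 m
Minor: ΣK = 12.3; h_m = ΣK·V²/2g = 6.441 m
Total H_L = 45.27 + 6.441 = 51.71 m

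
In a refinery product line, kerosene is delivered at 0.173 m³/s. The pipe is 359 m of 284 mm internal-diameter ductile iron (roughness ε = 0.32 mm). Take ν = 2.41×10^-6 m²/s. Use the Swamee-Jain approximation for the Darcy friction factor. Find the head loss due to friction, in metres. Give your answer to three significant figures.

h_f ≈ 10.2 m

V = 4Q/(πD²) = 4·0.173/(π·0.284²) = 2.731 m/s
Re = VD/ν = 2.731·0.284/2.41×10^-6 = 3.22×10^5 → turbulent
ε/D = 0.32/284 = 0.00113
Swamee-Jain: f = 0.02120
h_f = f(L/D)V²/(2g) = 0.02120·(359/0.284)·2.731²/(2·9.81) = 10.19 m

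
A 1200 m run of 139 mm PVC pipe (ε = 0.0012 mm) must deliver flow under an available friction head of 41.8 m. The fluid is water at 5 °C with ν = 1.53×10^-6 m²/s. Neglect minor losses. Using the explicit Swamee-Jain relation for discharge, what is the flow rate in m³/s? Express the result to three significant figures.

Swamee-Jain (Type II): Q = -0.965·√(gD⁵h_f/L)·ln[ε/(3.7D) + √(3.17ν²L/(gD³h_f))]
√(gD⁵h_f/L) = √(9.81·0.139⁵·41.8/1200) = 0.004211
ε/(3.7D) = 2.33×10^-6; √(3.17ν²L/(gD³h_f)) = 8.99×10^-5
Q = -0.965·0.004211·ln(9.226×10^-5) = 0.03775 m³/s
Check: V = 2.49 m/s, Re = 2.26×10^5, f = 0.01525, h_f = 41.5 m ≈ 41.8 m ✓

Q ≈ 0.0378 m³/s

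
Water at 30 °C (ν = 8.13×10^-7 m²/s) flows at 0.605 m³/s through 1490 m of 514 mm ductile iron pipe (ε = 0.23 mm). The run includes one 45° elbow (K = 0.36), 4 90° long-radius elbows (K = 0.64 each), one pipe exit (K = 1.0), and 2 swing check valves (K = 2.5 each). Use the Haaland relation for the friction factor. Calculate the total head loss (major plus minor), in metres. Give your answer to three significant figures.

V = 4Q/(πD²) = 2.916 m/s; V²/2g = 0.4333 m
Re = 1.84×10^6, ε/D = 4.47×10^-4 → f = 0.01659 (Haaland)
Major: h_f = f(L/D)·V²/2g = 0.01659·2899·0.4333 = 20.83 m
Minor: ΣK = 8.92; h_m = ΣK·V²/2g = 3.865 m
Total H_L = 20.83 + 3.865 = 24.70 m

H_L ≈ 24.7 m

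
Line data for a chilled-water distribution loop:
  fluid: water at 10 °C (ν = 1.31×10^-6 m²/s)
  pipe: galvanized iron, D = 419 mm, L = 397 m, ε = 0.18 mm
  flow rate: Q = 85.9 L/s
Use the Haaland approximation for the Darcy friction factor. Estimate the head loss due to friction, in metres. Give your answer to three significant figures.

V = 4Q/(πD²) = 4·0.0859/(π·0.419²) = 0.6230 m/s
Re = VD/ν = 0.6230·0.419/1.31×10^-6 = 1.99×10^5 → turbulent
ε/D = 0.18/419 = 4.30×10^-4
Haaland: f = 0.01826
h_f = f(L/D)V²/(2g) = 0.01826·(397/0.419)·0.6230²/(2·9.81) = 0.3423 m

h_f ≈ 0.342 m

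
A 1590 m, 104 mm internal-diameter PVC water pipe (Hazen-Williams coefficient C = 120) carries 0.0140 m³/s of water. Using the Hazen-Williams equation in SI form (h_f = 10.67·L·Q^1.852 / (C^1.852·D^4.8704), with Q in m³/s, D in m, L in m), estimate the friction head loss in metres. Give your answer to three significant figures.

h_f ≈ 54.1 m

h_f = 10.67·1590·0.0140^1.852 / (120^1.852·0.104^4.8704) = 54.07 m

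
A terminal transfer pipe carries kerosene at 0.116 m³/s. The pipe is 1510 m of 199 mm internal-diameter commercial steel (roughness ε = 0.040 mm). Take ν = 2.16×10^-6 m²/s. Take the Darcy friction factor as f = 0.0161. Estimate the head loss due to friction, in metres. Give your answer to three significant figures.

h_f ≈ 86.6 m

V = 4Q/(πD²) = 4·0.116/(π·0.199²) = 3.730 m/s
h_f = f(L/D)V²/(2g) = 0.01610·(1510/0.199)·3.730²/(2·9.81) = 86.61 m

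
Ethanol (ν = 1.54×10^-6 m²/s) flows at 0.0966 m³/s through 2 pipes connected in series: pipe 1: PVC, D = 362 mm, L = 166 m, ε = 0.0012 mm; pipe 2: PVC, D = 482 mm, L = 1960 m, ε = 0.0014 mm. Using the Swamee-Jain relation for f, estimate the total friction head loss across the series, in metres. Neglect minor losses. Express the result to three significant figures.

H ≈ 1.25 m

Pipe 1: V = 0.9386 m/s, Re = 2.21×10^5, ε/D = 3.31×10^-6, f = 0.01527, h_1 = f(L/D)V²/2g = 0.3144 m
Pipe 2: V = 0.5294 m/s, Re = 1.66×10^5, ε/D = 2.90×10^-6, f = 0.01614, h_2 = f(L/D)V²/2g = 0.9376 m
Series → Q common, losses add: H = Σh = 1.252 m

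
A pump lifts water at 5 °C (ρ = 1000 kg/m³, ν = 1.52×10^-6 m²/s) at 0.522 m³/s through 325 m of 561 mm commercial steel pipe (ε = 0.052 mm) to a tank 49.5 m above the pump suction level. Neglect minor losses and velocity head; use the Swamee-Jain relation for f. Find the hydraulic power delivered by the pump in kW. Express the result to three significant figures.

V = 4Q/(πD²) = 2.112 m/s; Re = 7.79×10^5; ε/D = 9.27×10^-5; f = 0.01371
h_f = f(L/D)V²/2g = 1.805 m
Total head H = z + h_f = 49.5 + 1.805 = 51.31 m
P_hyd = ρgQH = 1000·9.81·0.522·51.31 = 262.7 kW

P_hyd ≈ 263 kW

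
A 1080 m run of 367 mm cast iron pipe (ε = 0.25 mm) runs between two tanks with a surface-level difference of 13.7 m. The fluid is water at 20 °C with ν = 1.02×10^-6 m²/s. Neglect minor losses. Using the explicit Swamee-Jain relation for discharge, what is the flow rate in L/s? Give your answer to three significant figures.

Swamee-Jain (Type II): Q = -0.965·√(gD⁵h_f/L)·ln[ε/(3.7D) + √(3.17ν²L/(gD³h_f))]
√(gD⁵h_f/L) = √(9.81·0.367⁵·13.7/1080) = 0.02878
ε/(3.7D) = 1.84×10^-4; √(3.17ν²L/(gD³h_f)) = 2.32×10^-5
Q = -0.965·0.02878·ln(2.073×10^-4) = 0.2356 m³/s
Check: V = 2.23 m/s, Re = 8.01×10^5, f = 0.01852, h_f = 13.8 m ≈ 13.7 m ✓

Q ≈ 236 L/s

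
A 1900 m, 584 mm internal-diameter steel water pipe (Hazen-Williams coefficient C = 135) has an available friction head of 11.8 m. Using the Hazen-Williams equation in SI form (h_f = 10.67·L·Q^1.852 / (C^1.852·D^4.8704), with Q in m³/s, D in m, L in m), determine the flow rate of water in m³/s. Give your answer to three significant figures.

Q ≈ 0.588 m³/s

Rearranging: Q = [h_f·C^1.852·D^4.8704 / (10.67·L)]^(1/1.852)
Q = [11.8·135^1.852·0.584^4.8704 / (10.67·1900)]^0.540 = 0.5878 m³/s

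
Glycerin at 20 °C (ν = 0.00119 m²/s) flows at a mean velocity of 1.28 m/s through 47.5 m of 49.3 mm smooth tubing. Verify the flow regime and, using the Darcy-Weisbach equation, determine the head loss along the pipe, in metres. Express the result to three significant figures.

Re = VD/ν = 1.28·0.04930/0.00119 = 53.0 → laminar (Re < 2300)
f = 64/Re = 1.207
h_f = f(L/D)V²/(2g) = 1.207·(47.5/0.04930)·1.28²/(2·9.81) = 97.10 m

h_f ≈ 97.1 m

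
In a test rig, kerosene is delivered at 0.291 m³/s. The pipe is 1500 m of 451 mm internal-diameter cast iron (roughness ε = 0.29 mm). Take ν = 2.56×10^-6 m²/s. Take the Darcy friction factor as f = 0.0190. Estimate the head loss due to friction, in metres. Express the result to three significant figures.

h_f ≈ 10.7 m

V = 4Q/(πD²) = 4·0.291/(π·0.451²) = 1.822 m/s
h_f = f(L/D)V²/(2g) = 0.01900·(1500/0.451)·1.822²/(2·9.81) = 10.69 m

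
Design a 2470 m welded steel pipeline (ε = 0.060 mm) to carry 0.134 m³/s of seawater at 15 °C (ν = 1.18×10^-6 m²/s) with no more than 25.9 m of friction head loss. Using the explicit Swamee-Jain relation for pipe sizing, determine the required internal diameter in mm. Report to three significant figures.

Swamee-Jain (Type III): D = 0.66·[ε^1.25·(LQ²/(gh_f))^4.75 + ν·Q^9.4·(L/(gh_f))^5.2]^0.04
LQ²/(gh_f) = 0.1746; L/(gh_f) = 9.721
Term 1 = ε^1.25·(…)^4.75 = 1.32×10^-9; Term 2 = ν·Q^9.4·(…)^5.2 = 1.01×10^-9
D = 0.66·(1.32×10^-9 + 1.01×10^-9)^0.04 = 0.2980 m = 298 mm
Check: V = 1.92 m/s, Re = 4.85×10^5, f = 0.01556, h_f = 24.3 m ≈ 25.9 m ✓

D ≈ 298 mm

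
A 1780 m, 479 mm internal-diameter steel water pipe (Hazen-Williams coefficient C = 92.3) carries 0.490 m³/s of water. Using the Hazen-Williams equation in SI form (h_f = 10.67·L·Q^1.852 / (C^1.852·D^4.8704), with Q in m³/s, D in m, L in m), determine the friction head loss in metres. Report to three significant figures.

h_f = 10.67·1780·0.490^1.852 / (92.3^1.852·0.479^4.8704) = 41.90 m

h_f ≈ 41.9 m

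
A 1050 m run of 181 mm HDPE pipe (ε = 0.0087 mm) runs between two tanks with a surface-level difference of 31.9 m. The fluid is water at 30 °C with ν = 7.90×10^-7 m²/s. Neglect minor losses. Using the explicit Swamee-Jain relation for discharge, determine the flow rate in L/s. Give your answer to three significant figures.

Q ≈ 73.3 L/s

Swamee-Jain (Type II): Q = -0.965·√(gD⁵h_f/L)·ln[ε/(3.7D) + √(3.17ν²L/(gD³h_f))]
√(gD⁵h_f/L) = √(9.81·0.181⁵·31.9/1050) = 0.007609
ε/(3.7D) = 1.30×10^-5; √(3.17ν²L/(gD³h_f)) = 3.35×10^-5
Q = -0.965·0.007609·ln(4.645×10^-5) = 0.07326 m³/s
Check: V = 2.85 m/s, Re = 6.52×10^5, f = 0.01332, h_f = 31.9 m ≈ 31.9 m ✓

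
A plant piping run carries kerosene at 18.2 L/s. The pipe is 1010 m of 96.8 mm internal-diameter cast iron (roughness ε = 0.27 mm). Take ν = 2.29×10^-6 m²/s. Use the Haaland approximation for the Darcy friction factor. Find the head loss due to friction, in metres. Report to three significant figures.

h_f ≈ 87.4 m

V = 4Q/(πD²) = 4·0.0182/(π·0.0968²) = 2.473 m/s
Re = VD/ν = 2.473·0.0968/2.29×10^-6 = 1.05×10^5 → turbulent
ε/D = 0.27/96.8 = 0.00279
Haaland: f = 0.02686
h_f = f(L/D)V²/(2g) = 0.02686·(1010/0.0968)·2.473²/(2·9.81) = 87.37 m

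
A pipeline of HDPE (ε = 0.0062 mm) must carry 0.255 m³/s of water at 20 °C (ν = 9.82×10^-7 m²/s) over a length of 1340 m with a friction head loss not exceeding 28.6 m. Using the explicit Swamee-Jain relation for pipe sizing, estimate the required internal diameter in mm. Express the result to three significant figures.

D ≈ 316 mm

Swamee-Jain (Type III): D = 0.66·[ε^1.25·(LQ²/(gh_f))^4.75 + ν·Q^9.4·(L/(gh_f))^5.2]^0.04
LQ²/(gh_f) = 0.3106; L/(gh_f) = 4.776
Term 1 = ε^1.25·(…)^4.75 = 1.20×10^-9; Term 2 = ν·Q^9.4·(…)^5.2 = 8.81×10^-9
D = 0.66·(1.20×10^-9 + 8.81×10^-9)^0.04 = 0.3159 m = 316 mm
Check: V = 3.25 m/s, Re = 1.05×10^6, f = 0.01200, h_f = 27.5 m ≈ 28.6 m ✓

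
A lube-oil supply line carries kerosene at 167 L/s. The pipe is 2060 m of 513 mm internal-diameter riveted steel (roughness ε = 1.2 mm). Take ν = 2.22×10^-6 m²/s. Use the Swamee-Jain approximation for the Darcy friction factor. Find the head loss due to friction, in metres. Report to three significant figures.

h_f ≈ 3.40 m

V = 4Q/(πD²) = 4·0.167/(π·0.513²) = 0.8080 m/s
Re = VD/ν = 0.8080·0.513/2.22×10^-6 = 1.87×10^5 → turbulent
ε/D = 1.2/513 = 0.00234
Swamee-Jain: f = 0.02546
h_f = f(L/D)V²/(2g) = 0.02546·(2060/0.513)·0.8080²/(2·9.81) = 3.402 m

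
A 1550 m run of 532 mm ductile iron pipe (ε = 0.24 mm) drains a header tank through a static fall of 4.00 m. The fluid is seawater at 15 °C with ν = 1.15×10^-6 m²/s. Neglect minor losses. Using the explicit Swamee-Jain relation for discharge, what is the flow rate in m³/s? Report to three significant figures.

Swamee-Jain (Type II): Q = -0.965·√(gD⁵h_f/L)·ln[ε/(3.7D) + √(3.17ν²L/(gD³h_f))]
√(gD⁵h_f/L) = √(9.81·0.532⁵·4.00/1550) = 0.03285
ε/(3.7D) = 1.22×10^-4; √(3.17ν²L/(gD³h_f)) = 3.32×10^-5
Q = -0.965·0.03285·ln(1.551×10^-4) = 0.2780 m³/s
Check: V = 1.25 m/s, Re = 5.79×10^5, f = 0.01733, h_f = 4.03 m ≈ 4.00 m ✓

Q ≈ 0.278 m³/s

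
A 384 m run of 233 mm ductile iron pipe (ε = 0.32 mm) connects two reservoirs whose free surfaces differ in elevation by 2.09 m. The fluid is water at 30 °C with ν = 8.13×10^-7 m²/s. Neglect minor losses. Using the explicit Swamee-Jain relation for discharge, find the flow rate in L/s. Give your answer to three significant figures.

Swamee-Jain (Type II): Q = -0.965·√(gD⁵h_f/L)·ln[ε/(3.7D) + √(3.17ν²L/(gD³h_f))]
√(gD⁵h_f/L) = √(9.81·0.233⁵·2.09/384) = 0.006055
ε/(3.7D) = 3.71×10^-4; √(3.17ν²L/(gD³h_f)) = 5.57×10^-5
Q = -0.965·0.006055·ln(4.269×10^-4) = 0.04534 m³/s
Check: V = 1.06 m/s, Re = 3.05×10^5, f = 0.02216, h_f = 2.10 m ≈ 2.09 m ✓

Q ≈ 45.3 L/s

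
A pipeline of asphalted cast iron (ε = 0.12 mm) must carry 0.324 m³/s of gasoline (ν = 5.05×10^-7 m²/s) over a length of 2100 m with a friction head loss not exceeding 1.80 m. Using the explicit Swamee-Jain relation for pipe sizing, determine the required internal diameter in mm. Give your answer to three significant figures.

D ≈ 688 mm

Swamee-Jain (Type III): D = 0.66·[ε^1.25·(LQ²/(gh_f))^4.75 + ν·Q^9.4·(L/(gh_f))^5.2]^0.04
LQ²/(gh_f) = 12.48; L/(gh_f) = 118.9
Term 1 = ε^1.25·(…)^4.75 = 2.03; Term 2 = ν·Q^9.4·(…)^5.2 = 0.783
D = 0.66·(2.03 + 0.783)^0.04 = 0.6878 m = 688 mm
Check: V = 0.872 m/s, Re = 1.19×10^6, f = 0.01434, h_f = 1.70 m ≈ 1.80 m ✓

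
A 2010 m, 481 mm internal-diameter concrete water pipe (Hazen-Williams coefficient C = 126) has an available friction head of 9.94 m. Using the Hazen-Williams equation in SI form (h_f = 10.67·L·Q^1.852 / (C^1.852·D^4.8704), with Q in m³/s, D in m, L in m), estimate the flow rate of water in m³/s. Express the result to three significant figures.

Q ≈ 0.291 m³/s

Rearranging: Q = [h_f·C^1.852·D^4.8704 / (10.67·L)]^(1/1.852)
Q = [9.94·126^1.852·0.481^4.8704 / (10.67·2010)]^0.540 = 0.2913 m³/s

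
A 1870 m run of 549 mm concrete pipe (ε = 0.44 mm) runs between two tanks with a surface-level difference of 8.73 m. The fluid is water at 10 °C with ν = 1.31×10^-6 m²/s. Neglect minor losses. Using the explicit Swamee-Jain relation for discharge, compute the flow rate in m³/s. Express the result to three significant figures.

Swamee-Jain (Type II): Q = -0.965·√(gD⁵h_f/L)·ln[ε/(3.7D) + √(3.17ν²L/(gD³h_f))]
√(gD⁵h_f/L) = √(9.81·0.549⁵·8.73/1870) = 0.04779
ε/(3.7D) = 2.17×10^-4; √(3.17ν²L/(gD³h_f)) = 2.68×10^-5
Q = -0.965·0.04779·ln(2.434×10^-4) = 0.3837 m³/s
Check: V = 1.62 m/s, Re = 6.79×10^5, f = 0.01925, h_f = 8.78 m ≈ 8.73 m ✓

Q ≈ 0.384 m³/s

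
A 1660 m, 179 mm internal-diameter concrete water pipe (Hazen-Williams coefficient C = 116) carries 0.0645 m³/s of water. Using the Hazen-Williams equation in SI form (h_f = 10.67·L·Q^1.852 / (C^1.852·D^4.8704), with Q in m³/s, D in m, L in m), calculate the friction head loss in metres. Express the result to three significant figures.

h_f ≈ 72.3 m

h_f = 10.67·1660·0.0645^1.852 / (116^1.852·0.179^4.8704) = 72.29 m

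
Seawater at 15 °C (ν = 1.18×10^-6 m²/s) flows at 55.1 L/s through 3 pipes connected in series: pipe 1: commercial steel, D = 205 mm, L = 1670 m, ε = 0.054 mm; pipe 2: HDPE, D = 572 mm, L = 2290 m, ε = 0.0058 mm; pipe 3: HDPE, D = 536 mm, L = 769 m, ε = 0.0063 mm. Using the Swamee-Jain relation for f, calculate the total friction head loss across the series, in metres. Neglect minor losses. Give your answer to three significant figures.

H ≈ 19.7 m

Pipe 1: V = 1.669 m/s, Re = 2.90×10^5, ε/D = 2.63×10^-4, f = 0.01685, h_1 = f(L/D)V²/2g = 19.50 m
Pipe 2: V = 0.2144 m/s, Re = 1.04×10^5, ε/D = 1.01×10^-5, f = 0.01778, h_2 = f(L/D)V²/2g = 0.1668 m
Pipe 3: V = 0.2442 m/s, Re = 1.11×10^5, ε/D = 1.18×10^-5, f = 0.01756, h_3 = f(L/D)V²/2g = 0.07656 m
Series → Q common, losses add: H = Σh = 19.75 m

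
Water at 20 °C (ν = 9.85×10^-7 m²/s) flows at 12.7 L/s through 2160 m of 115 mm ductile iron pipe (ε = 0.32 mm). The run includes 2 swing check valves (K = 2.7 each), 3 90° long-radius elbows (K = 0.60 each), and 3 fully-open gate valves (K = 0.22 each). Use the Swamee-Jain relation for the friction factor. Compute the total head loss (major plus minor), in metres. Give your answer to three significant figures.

H_L ≈ 39.0 m

V = 4Q/(πD²) = 1.223 m/s; V²/2g = 0.07620 m
Re = 1.43×10^5, ε/D = 0.00278 → f = 0.02681 (Swamee-Jain)
Major: h_f = f(L/D)·V²/2g = 0.02681·18783·0.07620 = 38.37 m
Minor: ΣK = 7.86; h_m = ΣK·V²/2g = 0.5989 m
Total H_L = 38.37 + 0.5989 = 38.97 m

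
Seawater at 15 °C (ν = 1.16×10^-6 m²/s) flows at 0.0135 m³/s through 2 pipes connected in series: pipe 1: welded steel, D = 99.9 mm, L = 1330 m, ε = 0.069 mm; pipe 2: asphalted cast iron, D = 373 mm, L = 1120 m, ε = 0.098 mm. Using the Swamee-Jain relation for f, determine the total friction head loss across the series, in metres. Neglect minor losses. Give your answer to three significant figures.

Pipe 1: V = 1.722 m/s, Re = 1.48×10^5, ε/D = 6.91×10^-4, f = 0.02037, h_1 = f(L/D)V²/2g = 41.01 m
Pipe 2: V = 0.1235 m/s, Re = 3.97×10^4, ε/D = 2.63×10^-4, f = 0.02279, h_2 = f(L/D)V²/2g = 0.05324 m
Series → Q common, losses add: H = Σh = 41.06 m

H ≈ 41.1 m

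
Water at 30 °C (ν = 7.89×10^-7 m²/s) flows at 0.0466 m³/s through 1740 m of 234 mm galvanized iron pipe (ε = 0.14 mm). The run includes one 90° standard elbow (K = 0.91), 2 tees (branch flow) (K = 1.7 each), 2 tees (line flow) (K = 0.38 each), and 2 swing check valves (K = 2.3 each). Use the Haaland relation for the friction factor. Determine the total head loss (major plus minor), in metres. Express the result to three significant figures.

V = 4Q/(πD²) = 1.084 m/s; V²/2g = 0.05985 m
Re = 3.21×10^5, ε/D = 5.98×10^-4 → f = 0.01855 (Haaland)
Major: h_f = f(L/D)·V²/2g = 0.01855·7436·0.05985 = 8.255 m
Minor: ΣK = 9.67; h_m = ΣK·V²/2g = 0.5787 m
Total H_L = 8.255 + 0.5787 = 8.834 m

H_L ≈ 8.83 m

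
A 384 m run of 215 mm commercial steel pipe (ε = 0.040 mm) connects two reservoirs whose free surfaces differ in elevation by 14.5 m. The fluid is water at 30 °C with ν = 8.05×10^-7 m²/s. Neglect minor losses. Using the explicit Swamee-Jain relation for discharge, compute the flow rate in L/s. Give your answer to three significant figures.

Q ≈ 120 L/s

Swamee-Jain (Type II): Q = -0.965·√(gD⁵h_f/L)·ln[ε/(3.7D) + √(3.17ν²L/(gD³h_f))]
√(gD⁵h_f/L) = √(9.81·0.215⁵·14.5/384) = 0.01305
ε/(3.7D) = 5.03×10^-5; √(3.17ν²L/(gD³h_f)) = 2.36×10^-5
Q = -0.965·0.01305·ln(7.390×10^-5) = 0.1198 m³/s
Check: V = 3.30 m/s, Re = 8.81×10^5, f = 0.01473, h_f = 14.6 m ≈ 14.5 m ✓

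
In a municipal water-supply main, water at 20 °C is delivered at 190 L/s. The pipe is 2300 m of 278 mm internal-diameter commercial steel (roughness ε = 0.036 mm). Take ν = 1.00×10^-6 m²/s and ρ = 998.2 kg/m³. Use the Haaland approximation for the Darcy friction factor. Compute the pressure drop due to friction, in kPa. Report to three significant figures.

Δp ≈ 562 kPa

V = 4Q/(πD²) = 4·0.190/(π·0.278²) = 3.130 m/s
Re = VD/ν = 3.130·0.278/1.00×10^-6 = 8.70×10^5 → turbulent
ε/D = 0.036/278 = 1.29×10^-4
Haaland: f = 0.01388
h_f = f(L/D)V²/(2g) = 0.01388·(2300/0.278)·3.130²/(2·9.81) = 57.35 m
Δp = ρg·h_f = 998.2·9.81·57.35 = 561.6 kPa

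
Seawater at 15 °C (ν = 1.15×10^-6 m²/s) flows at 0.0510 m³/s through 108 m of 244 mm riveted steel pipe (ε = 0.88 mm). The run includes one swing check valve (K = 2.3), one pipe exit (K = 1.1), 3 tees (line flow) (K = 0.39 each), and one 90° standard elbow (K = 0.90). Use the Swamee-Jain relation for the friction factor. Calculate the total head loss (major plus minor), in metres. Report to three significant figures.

H_L ≈ 1.09 m

V = 4Q/(πD²) = 1.091 m/s; V²/2g = 0.06063 m
Re = 2.31×10^5, ε/D = 0.00361 → f = 0.02825 (Swamee-Jain)
Major: h_f = f(L/D)·V²/2g = 0.02825·442.6·0.06063 = 0.7582 m
Minor: ΣK = 5.47; h_m = ΣK·V²/2g = 0.3317 m
Total H_L = 0.7582 + 0.3317 = 1.090 m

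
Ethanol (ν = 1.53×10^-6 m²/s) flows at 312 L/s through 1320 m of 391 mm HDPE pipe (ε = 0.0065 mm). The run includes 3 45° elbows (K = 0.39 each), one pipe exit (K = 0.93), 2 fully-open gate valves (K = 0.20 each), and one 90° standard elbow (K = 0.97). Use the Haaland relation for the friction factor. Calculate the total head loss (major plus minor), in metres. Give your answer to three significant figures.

V = 4Q/(πD²) = 2.598 m/s; V²/2g = 0.3441 m
Re = 6.64×10^5, ε/D = 1.66×10^-5 → f = 0.01266 (Haaland)
Major: h_f = f(L/D)·V²/2g = 0.01266·3376·0.3441 = 14.71 m
Minor: ΣK = 3.47; h_m = ΣK·V²/2g = 1.194 m
Total H_L = 14.71 + 1.194 = 15.90 m

H_L ≈ 15.9 m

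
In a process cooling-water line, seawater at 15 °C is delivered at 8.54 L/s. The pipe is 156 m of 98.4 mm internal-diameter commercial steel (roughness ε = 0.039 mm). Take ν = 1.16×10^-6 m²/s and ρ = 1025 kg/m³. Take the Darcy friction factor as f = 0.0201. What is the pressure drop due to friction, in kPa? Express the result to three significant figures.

Δp ≈ 20.6 kPa

V = 4Q/(πD²) = 4·0.00854/(π·0.0984²) = 1.123 m/s
h_f = f(L/D)V²/(2g) = 0.02010·(156/0.0984)·1.123²/(2·9.81) = 2.048 m
Δp = ρg·h_f = 1025·9.81·2.048 = 20.60 kPa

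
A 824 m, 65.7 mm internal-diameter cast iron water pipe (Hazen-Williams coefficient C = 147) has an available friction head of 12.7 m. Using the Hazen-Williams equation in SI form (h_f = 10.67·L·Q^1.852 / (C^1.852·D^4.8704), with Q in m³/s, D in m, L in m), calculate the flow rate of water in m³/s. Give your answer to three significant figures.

Rearranging: Q = [h_f·C^1.852·D^4.8704 / (10.67·L)]^(1/1.852)
Q = [12.7·147^1.852·0.0657^4.8704 / (10.67·824)]^0.540 = 0.003343 m³/s

Q ≈ 0.00334 m³/s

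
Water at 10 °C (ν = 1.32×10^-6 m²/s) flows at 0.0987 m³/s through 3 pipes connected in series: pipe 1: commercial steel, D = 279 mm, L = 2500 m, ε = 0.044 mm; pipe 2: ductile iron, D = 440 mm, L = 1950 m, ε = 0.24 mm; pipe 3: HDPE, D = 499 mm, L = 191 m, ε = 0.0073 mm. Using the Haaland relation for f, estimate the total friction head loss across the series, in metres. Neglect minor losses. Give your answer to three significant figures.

Pipe 1: V = 1.614 m/s, Re = 3.41×10^5, ε/D = 1.58×10^-4, f = 0.01548, h_1 = f(L/D)V²/2g = 18.43 m
Pipe 2: V = 0.6491 m/s, Re = 2.16×10^5, ε/D = 5.45×10^-4, f = 0.01875, h_2 = f(L/D)V²/2g = 1.785 m
Pipe 3: V = 0.5047 m/s, Re = 1.91×10^5, ε/D = 1.46×10^-5, f = 0.01573, h_3 = f(L/D)V²/2g = 0.07816 m
Series → Q common, losses add: H = Σh = 20.30 m

H ≈ 20.3 m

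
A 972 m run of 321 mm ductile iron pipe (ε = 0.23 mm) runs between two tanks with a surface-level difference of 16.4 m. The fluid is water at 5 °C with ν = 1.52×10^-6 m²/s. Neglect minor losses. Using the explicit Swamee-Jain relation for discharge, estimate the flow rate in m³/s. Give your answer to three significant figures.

Swamee-Jain (Type II): Q = -0.965·√(gD⁵h_f/L)·ln[ε/(3.7D) + √(3.17ν²L/(gD³h_f))]
√(gD⁵h_f/L) = √(9.81·0.321⁵·16.4/972) = 0.02375
ε/(3.7D) = 1.94×10^-4; √(3.17ν²L/(gD³h_f)) = 3.66×10^-5
Q = -0.965·0.02375·ln(2.302×10^-4) = 0.1920 m³/s
Check: V = 2.37 m/s, Re = 5.01×10^5, f = 0.01901, h_f = 16.5 m ≈ 16.4 m ✓

Q ≈ 0.192 m³/s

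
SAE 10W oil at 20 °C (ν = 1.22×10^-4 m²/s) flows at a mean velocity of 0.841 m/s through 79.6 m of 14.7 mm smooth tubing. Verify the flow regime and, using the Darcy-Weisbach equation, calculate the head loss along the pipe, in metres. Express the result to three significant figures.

Re = VD/ν = 0.841·0.01470/1.22×10^-4 = 101 → laminar (Re < 2300)
f = 64/Re = 0.6316
h_f = f(L/D)V²/(2g) = 0.6316·(79.6/0.01470)·0.841²/(2·9.81) = 123.3 m

h_f ≈ 123 m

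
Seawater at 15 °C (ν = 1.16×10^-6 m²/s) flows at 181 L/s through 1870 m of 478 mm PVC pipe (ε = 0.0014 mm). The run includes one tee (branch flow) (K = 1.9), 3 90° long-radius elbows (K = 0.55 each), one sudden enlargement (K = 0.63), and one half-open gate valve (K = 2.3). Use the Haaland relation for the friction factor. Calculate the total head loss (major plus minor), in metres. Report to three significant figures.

V = 4Q/(πD²) = 1.009 m/s; V²/2g = 0.05185 m
Re = 4.16×10^5, ε/D = 2.93×10^-6 → f = 0.01353 (Haaland)
Major: h_f = f(L/D)·V²/2g = 0.01353·3912·0.05185 = 2.745 m
Minor: ΣK = 6.48; h_m = ΣK·V²/2g = 0.3360 m
Total H_L = 2.745 + 0.3360 = 3.081 m

H_L ≈ 3.08 m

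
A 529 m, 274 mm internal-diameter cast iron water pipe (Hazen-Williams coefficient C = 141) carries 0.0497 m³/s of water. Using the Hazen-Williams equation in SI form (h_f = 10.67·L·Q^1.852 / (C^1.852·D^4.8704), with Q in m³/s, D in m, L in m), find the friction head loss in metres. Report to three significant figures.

h_f = 10.67·529·0.0497^1.852 / (141^1.852·0.274^4.8704) = 1.245 m

h_f ≈ 1.25 m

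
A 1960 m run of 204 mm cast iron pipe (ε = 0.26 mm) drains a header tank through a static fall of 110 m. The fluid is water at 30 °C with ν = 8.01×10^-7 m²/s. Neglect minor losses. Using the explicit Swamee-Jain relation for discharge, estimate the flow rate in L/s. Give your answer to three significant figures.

Swamee-Jain (Type II): Q = -0.965·√(gD⁵h_f/L)·ln[ε/(3.7D) + √(3.17ν²L/(gD³h_f))]
√(gD⁵h_f/L) = √(9.81·0.204⁵·110/1960) = 0.01395
ε/(3.7D) = 3.44×10^-4; √(3.17ν²L/(gD³h_f)) = 2.09×10^-5
Q = -0.965·0.01395·ln(3.653×10^-4) = 0.1065 m³/s
Check: V = 3.26 m/s, Re = 8.30×10^5, f = 0.02125, h_f = 111 m ≈ 110 m ✓

Q ≈ 107 L/s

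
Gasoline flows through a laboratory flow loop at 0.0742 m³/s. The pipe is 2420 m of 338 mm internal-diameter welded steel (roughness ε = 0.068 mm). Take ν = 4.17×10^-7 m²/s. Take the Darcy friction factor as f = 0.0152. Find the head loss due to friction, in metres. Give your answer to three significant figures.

V = 4Q/(πD²) = 4·0.0742/(π·0.338²) = 0.8270 m/s
h_f = f(L/D)V²/(2g) = 0.01520·(2420/0.338)·0.8270²/(2·9.81) = 3.793 m

h_f ≈ 3.79 m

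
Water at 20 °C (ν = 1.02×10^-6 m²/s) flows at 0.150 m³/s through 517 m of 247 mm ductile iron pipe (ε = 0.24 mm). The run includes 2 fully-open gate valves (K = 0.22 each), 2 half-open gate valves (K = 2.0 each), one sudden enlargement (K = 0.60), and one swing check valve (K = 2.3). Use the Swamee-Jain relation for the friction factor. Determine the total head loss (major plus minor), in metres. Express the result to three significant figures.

V = 4Q/(πD²) = 3.130 m/s; V²/2g = 0.4995 m
Re = 7.58×10^5, ε/D = 9.72×10^-4 → f = 0.02001 (Swamee-Jain)
Major: h_f = f(L/D)·V²/2g = 0.02001·2093·0.4995 = 20.92 m
Minor: ΣK = 7.34; h_m = ΣK·V²/2g = 3.666 m
Total H_L = 20.92 + 3.666 = 24.59 m

H_L ≈ 24.6 m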